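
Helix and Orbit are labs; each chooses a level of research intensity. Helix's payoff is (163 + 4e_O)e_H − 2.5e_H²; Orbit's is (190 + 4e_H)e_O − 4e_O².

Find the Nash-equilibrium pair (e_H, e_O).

86, 66.75

Expanding Helix's payoff: 163e_H + 4e_Oe_H − 2.5e_H².
∂π/∂e_H = 163 + 4e_O − 5e_H = 0, so e_H = 32.6 + 0.8e_O.
Likewise for Orbit: e_O = 23.75 + 0.5e_H.
Solving the two reaction functions simultaneously: (1 − (0.8)(0.5))e_H = 32.6 + 0.8·23.75, so 0.6e_H = 51.6 and e_H = 86.
Then e_O = 23.75 + 0.5·86 = 66.75.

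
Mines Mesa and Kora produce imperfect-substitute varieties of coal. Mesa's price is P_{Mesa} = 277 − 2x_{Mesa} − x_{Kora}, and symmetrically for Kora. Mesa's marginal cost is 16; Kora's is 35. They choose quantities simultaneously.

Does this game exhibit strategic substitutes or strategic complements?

strategic substitutes

Mine Mesa's profit: π = x_{Mesa}(277 − 2x_{Mesa} − x_{Kora}) − 16x_{Mesa}.
∂π/∂x_{Mesa} = 261 − 4x_{Mesa} − x_{Kora} = 0 ⇒ x_{Mesa} = 65.25 − 0.25x_{Kora}.
The best-response slope dx_{Mesa}/dx_{Kora} = −0.25 < 0: the reaction function is downward-sloping, so the choices are strategic substitutes.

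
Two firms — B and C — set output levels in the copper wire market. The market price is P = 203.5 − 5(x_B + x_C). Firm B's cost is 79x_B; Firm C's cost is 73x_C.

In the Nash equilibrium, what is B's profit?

312.05

Firm B's profit: π = x_B(203.5 − 5(x_B + x_C)) − 79x_B.
∂π/∂x_B = 124.5 − 10x_B − 5x_C = 0, so x_B = 12.45 − 0.5x_C.
By the same steps for C: x_C = 13.05 − 0.5x_B.
Substituting the second reaction function into the first: x_B = 12.45 − 0.5(13.05 − 0.5x_B), which gives 0.75x_B = 5.925 ⇒ x_B = 7.9.
Then x_C = 13.05 − 0.5·7.9 = 9.1.
Price P = 203.5 − 5·17 = 118.5.
B's profit: (118.5 − 79)·7.9 = 312.05.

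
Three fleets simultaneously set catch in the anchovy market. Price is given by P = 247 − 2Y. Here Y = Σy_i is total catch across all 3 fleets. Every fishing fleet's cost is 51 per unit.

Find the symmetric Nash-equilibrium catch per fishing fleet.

A representative fishing fleet's profit is π_i = y_i(247 − 2Y) − 51y_i, with Y = y_i + Σ_{j≠i} y_j.
First-order condition: 196 − 4y_i − 2Σ_{j≠i} y_j = 0.
With identical fishing fleets, set every y_j = y: then 196 − 4y − 4y = 0, i.e. y = 196/8 = 24.5.

24.5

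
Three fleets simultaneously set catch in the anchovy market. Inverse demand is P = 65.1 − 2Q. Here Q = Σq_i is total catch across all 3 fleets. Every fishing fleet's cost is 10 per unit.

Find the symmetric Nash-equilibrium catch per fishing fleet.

6.8875

A representative fishing fleet's profit is π_i = q_i(65.1 − 2Q) − 10q_i, with Q = q_i + Σ_{j≠i} q_j.
First-order condition: 55.1 − 4q_i − 2Σ_{j≠i} q_j = 0.
In a symmetric equilibrium every fishing fleet chooses the same q, so Σ_{j≠i} q_j = 2q. The condition becomes 55.1 − 8q = 0, giving q = 55.1/8 = 6.8875.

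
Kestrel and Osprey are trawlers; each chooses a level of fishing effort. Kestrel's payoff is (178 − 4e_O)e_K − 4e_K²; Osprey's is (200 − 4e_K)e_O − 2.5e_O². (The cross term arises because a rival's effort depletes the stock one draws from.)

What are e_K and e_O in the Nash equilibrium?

Expanding Kestrel's payoff: 178e_K − 4e_Oe_K − 4e_K².
∂π/∂e_K = 178 − 4e_O − 8e_K = 0, so e_K = 22.25 − 0.5e_O.
Likewise for Osprey: e_O = 40 − 0.8e_K.
Plugging e_O into Kestrel's best response: e_K = 22.25 − 0.5(40 − 0.8e_K) ⇒ 0.6e_K = 2.25, so e_K = 3.75.
Then e_O = 40 − 0.8·3.75 = 37.

3.75, 37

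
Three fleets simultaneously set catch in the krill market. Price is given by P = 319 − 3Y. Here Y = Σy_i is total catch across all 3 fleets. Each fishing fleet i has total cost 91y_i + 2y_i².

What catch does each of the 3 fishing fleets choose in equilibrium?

A representative fishing fleet's profit is π_i = y_i(319 − 3Y) − 91y_i − 2y_i², with Y = y_i + Σ_{j≠i} y_j.
First-order condition: 228 − 10y_i − 3Σ_{j≠i} y_j = 0.
With identical fishing fleets, set every y_j = y: then 228 − 10y − 6y = 0, i.e. y = 228/16 = 14.25.

14.25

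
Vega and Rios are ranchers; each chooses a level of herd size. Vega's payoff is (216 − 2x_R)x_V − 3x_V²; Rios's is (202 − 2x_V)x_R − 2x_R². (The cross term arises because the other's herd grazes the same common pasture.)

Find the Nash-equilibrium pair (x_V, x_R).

Expanding Vega's payoff: 216x_V − 2x_Rx_V − 3x_V².
∂π/∂x_V = 216 − 2x_R − 6x_V = 0, so x_V = 36 − (1/3)x_R.
Likewise for Rios: x_R = 50.5 − 0.5x_V.
Solving the two reaction functions simultaneously: (1 − (−1/3)(−0.5))x_V = 36 − (1/3)·50.5, so (5/6)x_V = 115/6 and x_V = 23.
Then x_R = 50.5 − 0.5·23 = 39.

23, 39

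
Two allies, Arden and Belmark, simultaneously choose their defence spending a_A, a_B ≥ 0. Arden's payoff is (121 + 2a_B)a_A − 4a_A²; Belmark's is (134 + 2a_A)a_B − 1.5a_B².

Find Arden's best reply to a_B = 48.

Expanding Arden's payoff: 121a_A + 2a_Ba_A − 4a_A².
∂π/∂a_A = 121 + 2a_B − 8a_A = 0, so a_A = 15.125 + 0.25a_B.
At a_B = 48: a_A = 15.125 + 0.25·48 = 27.125.

27.125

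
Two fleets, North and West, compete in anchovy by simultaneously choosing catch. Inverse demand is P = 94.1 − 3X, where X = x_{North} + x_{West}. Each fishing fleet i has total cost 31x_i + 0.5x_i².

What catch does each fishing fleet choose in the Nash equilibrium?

Fishing fleet North's profit: π = x_{North}(94.1 − 3(x_{North} + x_{West})) − 31x_{North} − 0.5x_{North}².
∂π/∂x_{North} = 63.1 − 7x_{North} − 3x_{West} = 0, so x_{North} = 631/70 − (3/7)x_{West}.
The game is symmetric, so in equilibrium x_{West} = x_{North}: the reaction function gives (10/7)x_{North} = 631/70, hence x_{North} = 6.31.

6.31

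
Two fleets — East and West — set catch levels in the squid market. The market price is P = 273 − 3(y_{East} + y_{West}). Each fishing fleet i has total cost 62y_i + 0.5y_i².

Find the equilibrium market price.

146.4

Fishing fleet East's profit: π = y_{East}(273 − 3(y_{East} + y_{West})) − 62y_{East} − 0.5y_{East}².
∂π/∂y_{East} = 211 − 7y_{East} − 3y_{West} = 0, so y_{East} = 211/7 − (3/7)y_{West}.
The game is symmetric, so in equilibrium y_{West} = y_{East}: the reaction function gives (10/7)y_{East} = 211/7, hence y_{East} = 21.1.
Equilibrium price: P = 273 − 3·42.2 = 146.4.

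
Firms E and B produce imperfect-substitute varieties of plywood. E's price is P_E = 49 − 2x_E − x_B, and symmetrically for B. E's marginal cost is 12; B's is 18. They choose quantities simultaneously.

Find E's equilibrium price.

Firm E's profit: π = x_E(49 − 2x_E − x_B) − 12x_E.
∂π/∂x_E = 37 − 4x_E − x_B = 0 ⇒ x_E = 9.25 − 0.25x_B.
Similarly x_B = 7.75 − 0.25x_E.
Substituting the second reaction function into the first: x_E = 9.25 − 0.25(7.75 − 0.25x_E), which gives 0.9375x_E = 7.3125 ⇒ x_E = 7.8.
Then x_B = 7.75 − 0.25·7.8 = 5.8.
P_E = 49 − 2·7.8 − 5.8 = 27.6.

27.6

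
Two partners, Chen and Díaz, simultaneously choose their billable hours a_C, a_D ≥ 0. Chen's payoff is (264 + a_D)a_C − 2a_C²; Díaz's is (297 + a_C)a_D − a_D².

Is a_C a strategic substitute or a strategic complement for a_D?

Expanding Chen's payoff: 264a_C + a_Da_C − 2a_C².
∂π/∂a_C = 264 + a_D − 4a_C = 0, so a_C = 66 + 0.25a_D.
The best-response slope da_C/da_D = 0.25 > 0: the reaction function is upward-sloping, so the choices are strategic complements.

strategic complements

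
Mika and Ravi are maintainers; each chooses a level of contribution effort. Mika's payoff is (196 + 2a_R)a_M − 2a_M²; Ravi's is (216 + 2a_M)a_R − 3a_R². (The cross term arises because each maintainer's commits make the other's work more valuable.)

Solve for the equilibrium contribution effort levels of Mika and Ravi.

80.4, 62.8

Expanding Mika's payoff: 196a_M + 2a_Ra_M − 2a_M².
∂π/∂a_M = 196 + 2a_R − 4a_M = 0, so a_M = 49 + 0.5a_R.
Likewise for Ravi: a_R = 36 + (1/3)a_M.
Solving the two reaction functions simultaneously: (1 − (0.5)(1/3))a_M = 49 + 0.5·36, so (5/6)a_M = 67 and a_M = 80.4.
Then a_R = 36 + (1/3)·80.4 = 62.8.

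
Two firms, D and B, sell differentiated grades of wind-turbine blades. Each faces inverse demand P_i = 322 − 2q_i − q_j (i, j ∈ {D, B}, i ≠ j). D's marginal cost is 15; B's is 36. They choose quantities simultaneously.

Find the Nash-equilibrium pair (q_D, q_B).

62.8, 55.8

Firm D's profit: π = q_D(322 − 2q_D − q_B) − 15q_D.
∂π/∂q_D = 307 − 4q_D − q_B = 0 ⇒ q_D = 76.75 − 0.25q_B.
Similarly q_B = 71.5 − 0.25q_D.
Substituting the second reaction function into the first: q_D = 76.75 − 0.25(71.5 − 0.25q_D), which gives 0.9375q_D = 58.875 ⇒ q_D = 62.8.
Then q_B = 71.5 − 0.25·62.8 = 55.8.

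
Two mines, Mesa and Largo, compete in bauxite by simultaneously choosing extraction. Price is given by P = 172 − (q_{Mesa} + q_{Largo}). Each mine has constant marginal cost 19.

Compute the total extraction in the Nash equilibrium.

Mine Mesa's profit: π = q_{Mesa}(172 − (q_{Mesa} + q_{Largo})) − 19q_{Mesa}.
∂π/∂q_{Mesa} = 153 − 2q_{Mesa} − q_{Largo} = 0, so q_{Mesa} = 76.5 − 0.5q_{Largo}.
Setting q_{Mesa} = q_{Largo} in the reaction function: q_{Mesa} = 76.5 − 0.5q_{Mesa}, so q_{Mesa} = 76.5 / 1.5 = 51.
Total extraction: 51 + 51 = 102.

102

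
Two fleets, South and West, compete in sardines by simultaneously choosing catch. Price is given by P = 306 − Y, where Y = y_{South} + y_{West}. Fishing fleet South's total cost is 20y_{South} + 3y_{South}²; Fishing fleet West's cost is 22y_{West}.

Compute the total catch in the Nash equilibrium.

151.6

Fishing fleet South's profit: π = y_{South}(306 − (y_{South} + y_{West})) − 20y_{South} − 3y_{South}².
∂π/∂y_{South} = 286 − 8y_{South} − y_{West} = 0, so y_{South} = 35.75 − 0.125y_{West}.
For West: ∂π/∂y_{West} = 284 − 2y_{West} − y_{South} = 0 ⇒ y_{West} = 142 − 0.5y_{South}.
Plugging y_{West} into South's best response: y_{South} = 35.75 − 0.125(142 − 0.5y_{South}) ⇒ 0.9375y_{South} = 18, so y_{South} = 19.2.
Then y_{West} = 142 − 0.5·19.2 = 132.4.
Total catch: 19.2 + 132.4 = 151.6.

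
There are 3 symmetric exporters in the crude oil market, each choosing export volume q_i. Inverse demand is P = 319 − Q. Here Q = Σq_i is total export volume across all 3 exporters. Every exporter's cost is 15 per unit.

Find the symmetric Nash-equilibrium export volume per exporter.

76

A representative exporter's profit is π_i = q_i(319 − Q) − 15q_i, with Q = q_i + Σ_{j≠i} q_j.
First-order condition: 304 − 2q_i − Σ_{j≠i} q_j = 0.
Imposing symmetry (q_j = q for all j) turns Σ_{j≠i} q_j into 2q, so 304 = 4q and q = 76.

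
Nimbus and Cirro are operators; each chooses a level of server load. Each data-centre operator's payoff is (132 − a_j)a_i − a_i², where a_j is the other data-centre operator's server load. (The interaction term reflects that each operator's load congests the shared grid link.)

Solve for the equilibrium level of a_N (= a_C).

44

Nimbus's payoff is (132 − a_C)a_N − a_N².
∂π/∂a_N = 132 − a_C − 2a_N = 0, so a_N = 66 − 0.5a_C.
By symmetry a_C = a_N; substituting into the reaction function, 1.5a_N = 66 and a_N = 44.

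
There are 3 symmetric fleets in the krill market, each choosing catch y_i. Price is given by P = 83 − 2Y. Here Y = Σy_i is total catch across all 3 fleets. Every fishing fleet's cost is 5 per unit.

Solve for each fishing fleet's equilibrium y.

9.75

A representative fishing fleet's profit is π_i = y_i(83 − 2Y) − 5y_i, with Y = y_i + Σ_{j≠i} y_j.
First-order condition: 78 − 4y_i − 2Σ_{j≠i} y_j = 0.
In a symmetric equilibrium every fishing fleet chooses the same y, so Σ_{j≠i} y_j = 2y. The condition becomes 78 − 8y = 0, giving y = 78/8 = 9.75.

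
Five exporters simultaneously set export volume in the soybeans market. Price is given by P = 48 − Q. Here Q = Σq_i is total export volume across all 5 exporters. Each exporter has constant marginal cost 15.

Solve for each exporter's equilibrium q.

A representative exporter's profit is π_i = q_i(48 − Q) − 15q_i, with Q = q_i + Σ_{j≠i} q_j.
First-order condition: 33 − 2q_i − Σ_{j≠i} q_j = 0.
Imposing symmetry (q_j = q for all j) turns Σ_{j≠i} q_j into 4q, so 33 = 6q and q = 5.5.

5.5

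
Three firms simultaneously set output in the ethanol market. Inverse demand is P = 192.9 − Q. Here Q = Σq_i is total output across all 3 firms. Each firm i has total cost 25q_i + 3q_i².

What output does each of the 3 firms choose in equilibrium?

16.79

A representative firm's profit is π_i = q_i(192.9 − Q) − 25q_i − 3q_i², with Q = q_i + Σ_{j≠i} q_j.
First-order condition: 167.9 − 8q_i − Σ_{j≠i} q_j = 0.
Imposing symmetry (q_j = q for all j) turns Σ_{j≠i} q_j into 2q, so 167.9 = 10q and q = 16.79.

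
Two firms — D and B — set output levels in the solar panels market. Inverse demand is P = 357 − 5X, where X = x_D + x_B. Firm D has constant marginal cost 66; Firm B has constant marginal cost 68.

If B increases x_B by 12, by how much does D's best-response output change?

-6

Firm D's profit: π = x_D(357 − 5(x_D + x_B)) − 66x_D.
∂π/∂x_D = 291 − 10x_D − 5x_B = 0, so x_D = 29.1 − 0.5x_B.
The reaction-function slope is −0.5, so a 12-unit rise in x_B moves x_D by −0.5 × 12 = −6. D's best response falls — the actions are strategic substitutes.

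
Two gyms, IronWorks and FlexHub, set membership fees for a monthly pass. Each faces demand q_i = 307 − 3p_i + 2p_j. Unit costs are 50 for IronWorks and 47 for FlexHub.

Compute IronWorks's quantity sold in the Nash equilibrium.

IronWorks's profit: π = (p_{IronWorks} − 50)(307 − 3p_{IronWorks} + 2p_{FlexHub}).
∂π/∂p_{IronWorks} = 457 − 6p_{IronWorks} + 2p_{FlexHub} = 0 ⇒ p_{IronWorks} = 457/6 + (1/3)p_{FlexHub}.
Similarly p_{FlexHub} = 224/3 + (1/3)p_{IronWorks}.
Substituting the second reaction function into the first: p_{IronWorks} = 457/6 + (1/3)(224/3 + (1/3)p_{IronWorks}), which gives (8/9)p_{IronWorks} = 1819/18 ⇒ p_{IronWorks} = 113.6875.
Then p_{FlexHub} = 224/3 + (1/3)·113.6875 = 112.5625.
q_{IronWorks} = 307 − 3·113.6875 + 2·112.5625 = 191.0625.

191.0625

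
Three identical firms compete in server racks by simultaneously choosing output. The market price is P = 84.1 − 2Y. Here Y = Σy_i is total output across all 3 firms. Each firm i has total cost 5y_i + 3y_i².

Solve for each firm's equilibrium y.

A representative firm's profit is π_i = y_i(84.1 − 2Y) − 5y_i − 3y_i², with Y = y_i + Σ_{j≠i} y_j.
First-order condition: 79.1 − 10y_i − 2Σ_{j≠i} y_j = 0.
In a symmetric equilibrium every firm chooses the same y, so Σ_{j≠i} y_j = 2y. The condition becomes 79.1 − 14y = 0, giving y = 79.1/14 = 5.65.

5.65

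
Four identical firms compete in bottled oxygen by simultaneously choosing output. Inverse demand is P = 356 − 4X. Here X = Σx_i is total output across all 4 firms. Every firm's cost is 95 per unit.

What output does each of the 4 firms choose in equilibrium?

A representative firm's profit is π_i = x_i(356 − 4X) − 95x_i, with X = x_i + Σ_{j≠i} x_j.
First-order condition: 261 − 8x_i − 4Σ_{j≠i} x_j = 0.
With identical firms, set every x_j = x: then 261 − 8x − 12x = 0, i.e. x = 261/20 = 13.05.

13.05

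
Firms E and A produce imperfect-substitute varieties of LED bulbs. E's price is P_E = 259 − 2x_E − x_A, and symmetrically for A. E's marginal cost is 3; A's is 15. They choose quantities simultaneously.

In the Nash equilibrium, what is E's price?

107

Firm E's profit: π = x_E(259 − 2x_E − x_A) − 3x_E.
∂π/∂x_E = 256 − 4x_E − x_A = 0 ⇒ x_E = 64 − 0.25x_A.
Similarly x_A = 61 − 0.25x_E.
Solving the two reaction functions simultaneously: (1 − (−0.25)(−0.25))x_E = 64 − 0.25·61, so 0.9375x_E = 48.75 and x_E = 52.
Then x_A = 61 − 0.25·52 = 48.
P_E = 259 − 2·52 − 48 = 107.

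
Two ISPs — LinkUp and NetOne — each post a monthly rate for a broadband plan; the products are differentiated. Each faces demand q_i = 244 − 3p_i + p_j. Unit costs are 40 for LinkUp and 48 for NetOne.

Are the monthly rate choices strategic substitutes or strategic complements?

strategic complements

LinkUp's profit: π = (p_{LinkUp} − 40)(244 − 3p_{LinkUp} + p_{NetOne}).
∂π/∂p_{LinkUp} = 364 − 6p_{LinkUp} + p_{NetOne} = 0 ⇒ p_{LinkUp} = 182/3 + (1/6)p_{NetOne}.
The best-response slope dp_{LinkUp}/dp_{NetOne} = 1/6 > 0: the reaction function is upward-sloping, so the choices are strategic complements.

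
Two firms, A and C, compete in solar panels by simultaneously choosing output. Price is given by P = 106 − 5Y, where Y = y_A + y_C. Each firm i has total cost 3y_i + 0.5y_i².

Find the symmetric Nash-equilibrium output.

6.4375

Firm A's profit: π = y_A(106 − 5(y_A + y_C)) − 3y_A − 0.5y_A².
∂π/∂y_A = 103 − 11y_A − 5y_C = 0, so y_A = 103/11 − (5/11)y_C.
By symmetry y_C = y_A; substituting into the reaction function, (16/11)y_A = 103/11 and y_A = 6.4375.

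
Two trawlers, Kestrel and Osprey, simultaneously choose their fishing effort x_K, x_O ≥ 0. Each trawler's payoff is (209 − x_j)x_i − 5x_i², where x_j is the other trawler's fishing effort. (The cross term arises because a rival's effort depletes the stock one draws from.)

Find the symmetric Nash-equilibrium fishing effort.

19

Kestrel's payoff is (209 − x_O)x_K − 5x_K².
∂π/∂x_K = 209 − x_O − 10x_K = 0, so x_K = 20.9 − 0.1x_O.
The game is symmetric, so in equilibrium x_O = x_K: the reaction function gives 1.1x_K = 20.9, hence x_K = 19.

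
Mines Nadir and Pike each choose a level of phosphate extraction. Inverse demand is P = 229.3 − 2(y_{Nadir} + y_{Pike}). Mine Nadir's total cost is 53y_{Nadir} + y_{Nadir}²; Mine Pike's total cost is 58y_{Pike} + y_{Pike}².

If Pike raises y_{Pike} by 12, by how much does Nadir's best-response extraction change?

Mine Nadir's profit: π = y_{Nadir}(229.3 − 2(y_{Nadir} + y_{Pike})) − 53y_{Nadir} − y_{Nadir}².
∂π/∂y_{Nadir} = 176.3 − 6y_{Nadir} − 2y_{Pike} = 0, so y_{Nadir} = 1763/60 − (1/3)y_{Pike}.
The reaction-function slope is −1/3, so a 12-unit rise in y_{Pike} moves y_{Nadir} by −1/3 × 12 = −4. Nadir's best response falls — the actions are strategic substitutes.

-4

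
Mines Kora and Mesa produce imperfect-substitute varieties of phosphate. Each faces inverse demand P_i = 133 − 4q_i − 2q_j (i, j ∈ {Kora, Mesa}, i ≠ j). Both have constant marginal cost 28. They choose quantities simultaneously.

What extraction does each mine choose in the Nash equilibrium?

10.5

Mine Kora's profit: π = q_{Kora}(133 − 4q_{Kora} − 2q_{Mesa}) − 28q_{Kora}.
∂π/∂q_{Kora} = 105 − 8q_{Kora} − 2q_{Mesa} = 0 ⇒ q_{Kora} = 13.125 − 0.25q_{Mesa}.
By symmetry q_{Mesa} = q_{Kora}; substituting into the reaction function, 1.25q_{Kora} = 13.125 and q_{Kora} = 10.5.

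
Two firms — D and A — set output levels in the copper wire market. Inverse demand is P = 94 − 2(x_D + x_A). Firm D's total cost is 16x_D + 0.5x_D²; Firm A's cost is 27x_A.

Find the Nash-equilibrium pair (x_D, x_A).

Firm D's profit: π = x_D(94 − 2(x_D + x_A)) − 16x_D − 0.5x_D².
∂π/∂x_D = 78 − 5x_D − 2x_A = 0, so x_D = 15.6 − 0.4x_A.
For A: ∂π/∂x_A = 67 − 4x_A − 2x_D = 0 ⇒ x_A = 16.75 − 0.5x_D.
Solving the two reaction functions simultaneously: (1 − (−0.4)(−0.5))x_D = 15.6 − 0.4·16.75, so 0.8x_D = 8.9 and x_D = 11.125.
Then x_A = 16.75 − 0.5·11.125 = 11.1875.

11.125, 11.1875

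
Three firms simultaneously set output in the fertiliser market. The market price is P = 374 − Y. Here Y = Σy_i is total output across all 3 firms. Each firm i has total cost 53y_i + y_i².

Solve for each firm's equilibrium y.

A representative firm's profit is π_i = y_i(374 − Y) − 53y_i − y_i², with Y = y_i + Σ_{j≠i} y_j.
First-order condition: 321 − 4y_i − Σ_{j≠i} y_j = 0.
In a symmetric equilibrium every firm chooses the same y, so Σ_{j≠i} y_j = 2y. The condition becomes 321 − 6y = 0, giving y = 321/6 = 53.5.

53.5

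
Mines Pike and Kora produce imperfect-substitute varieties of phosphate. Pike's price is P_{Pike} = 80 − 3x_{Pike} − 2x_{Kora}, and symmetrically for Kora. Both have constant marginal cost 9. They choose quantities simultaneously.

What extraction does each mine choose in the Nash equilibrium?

Mine Pike's profit: π = x_{Pike}(80 − 3x_{Pike} − 2x_{Kora}) − 9x_{Pike}.
∂π/∂x_{Pike} = 71 − 6x_{Pike} − 2x_{Kora} = 0 ⇒ x_{Pike} = 71/6 − (1/3)x_{Kora}.
Setting x_{Pike} = x_{Kora} in the reaction function: x_{Pike} = 71/6 − (1/3)x_{Pike}, so x_{Pike} = (71/6) / (4/3) = 8.875.

8.875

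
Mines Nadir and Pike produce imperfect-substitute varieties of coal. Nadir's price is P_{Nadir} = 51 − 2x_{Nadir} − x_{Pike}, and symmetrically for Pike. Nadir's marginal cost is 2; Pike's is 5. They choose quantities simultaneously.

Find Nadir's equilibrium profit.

200

Mine Nadir's profit: π = x_{Nadir}(51 − 2x_{Nadir} − x_{Pike}) − 2x_{Nadir}.
∂π/∂x_{Nadir} = 49 − 4x_{Nadir} − x_{Pike} = 0 ⇒ x_{Nadir} = 12.25 − 0.25x_{Pike}.
Similarly x_{Pike} = 11.5 − 0.25x_{Nadir}.
Substituting the second reaction function into the first: x_{Nadir} = 12.25 − 0.25(11.5 − 0.25x_{Nadir}), which gives 0.9375x_{Nadir} = 9.375 ⇒ x_{Nadir} = 10.
Then x_{Pike} = 11.5 − 0.25·10 = 9.
P_{Nadir} = 51 − 2·10 − 9 = 22.
Profit = (22 − 2)·10 = 200.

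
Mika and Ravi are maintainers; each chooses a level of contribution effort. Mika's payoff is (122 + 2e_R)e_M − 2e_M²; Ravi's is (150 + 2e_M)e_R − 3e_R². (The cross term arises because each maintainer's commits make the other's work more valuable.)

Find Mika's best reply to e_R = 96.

Expanding Mika's payoff: 122e_M + 2e_Re_M − 2e_M².
∂π/∂e_M = 122 + 2e_R − 4e_M = 0, so e_M = 30.5 + 0.5e_R.
At e_R = 96: e_M = 30.5 + 0.5·96 = 78.5.

78.5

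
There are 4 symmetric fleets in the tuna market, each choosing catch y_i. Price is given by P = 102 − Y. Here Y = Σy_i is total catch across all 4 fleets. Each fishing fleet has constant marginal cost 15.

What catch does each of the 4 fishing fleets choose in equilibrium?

17.4

A representative fishing fleet's profit is π_i = y_i(102 − Y) − 15y_i, with Y = y_i + Σ_{j≠i} y_j.
First-order condition: 87 − 2y_i − Σ_{j≠i} y_j = 0.
With identical fishing fleets, set every y_j = y: then 87 − 2y − 3y = 0, i.e. y = 87/5 = 17.4.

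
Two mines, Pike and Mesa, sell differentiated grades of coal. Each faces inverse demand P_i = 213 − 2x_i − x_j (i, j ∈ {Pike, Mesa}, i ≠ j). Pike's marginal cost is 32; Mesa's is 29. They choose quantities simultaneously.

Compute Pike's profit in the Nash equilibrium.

Mine Pike's profit: π = x_{Pike}(213 − 2x_{Pike} − x_{Mesa}) − 32x_{Pike}.
∂π/∂x_{Pike} = 181 − 4x_{Pike} − x_{Mesa} = 0 ⇒ x_{Pike} = 45.25 − 0.25x_{Mesa}.
Similarly x_{Mesa} = 46 − 0.25x_{Pike}.
Plugging x_{Mesa} into Pike's best response: x_{Pike} = 45.25 − 0.25(46 − 0.25x_{Pike}) ⇒ 0.9375x_{Pike} = 33.75, so x_{Pike} = 36.
Then x_{Mesa} = 46 − 0.25·36 = 37.
P_{Pike} = 213 − 2·36 − 37 = 104.
Profit = (104 − 32)·36 = 2592.

2592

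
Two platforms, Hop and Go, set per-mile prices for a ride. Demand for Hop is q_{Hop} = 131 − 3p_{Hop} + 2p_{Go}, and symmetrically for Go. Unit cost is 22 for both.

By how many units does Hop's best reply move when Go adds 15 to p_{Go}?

5

Hop's profit: π = (p_{Hop} − 22)(131 − 3p_{Hop} + 2p_{Go}).
∂π/∂p_{Hop} = 197 − 6p_{Hop} + 2p_{Go} = 0 ⇒ p_{Hop} = 197/6 + (1/3)p_{Go}.
The reaction-function slope is 1/3, so a 15-unit rise in p_{Go} moves p_{Hop} by 1/3 × 15 = 5. Hop's best response rises — the actions are strategic complements.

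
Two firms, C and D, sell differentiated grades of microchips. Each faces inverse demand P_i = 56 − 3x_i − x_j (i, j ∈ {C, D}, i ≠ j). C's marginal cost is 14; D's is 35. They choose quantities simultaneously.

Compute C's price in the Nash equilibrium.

Firm C's profit: π = x_C(56 − 3x_C − x_D) − 14x_C.
∂π/∂x_C = 42 − 6x_C − x_D = 0 ⇒ x_C = 7 − (1/6)x_D.
Similarly x_D = 3.5 − (1/6)x_C.
Solving the two reaction functions simultaneously: (1 − (−1/6)(−1/6))x_C = 7 − (1/6)·3.5, so (35/36)x_C = 77/12 and x_C = 6.6.
Then x_D = 3.5 − (1/6)·6.6 = 2.4.
P_C = 56 − 3·6.6 − 2.4 = 33.8.

33.8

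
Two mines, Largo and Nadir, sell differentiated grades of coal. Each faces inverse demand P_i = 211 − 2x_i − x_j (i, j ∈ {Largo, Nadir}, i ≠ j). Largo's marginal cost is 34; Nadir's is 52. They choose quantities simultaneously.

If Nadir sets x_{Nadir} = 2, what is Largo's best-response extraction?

43.75

Mine Largo's profit: π = x_{Largo}(211 − 2x_{Largo} − x_{Nadir}) − 34x_{Largo}.
∂π/∂x_{Largo} = 177 − 4x_{Largo} − x_{Nadir} = 0 ⇒ x_{Largo} = 44.25 − 0.25x_{Nadir}.
At x_{Nadir} = 2: x_{Largo} = 44.25 − 0.25·2 = 43.75.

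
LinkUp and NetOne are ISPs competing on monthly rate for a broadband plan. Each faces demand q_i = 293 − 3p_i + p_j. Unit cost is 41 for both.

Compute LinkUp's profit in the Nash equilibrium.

LinkUp's profit: π = (p_{LinkUp} − 41)(293 − 3p_{LinkUp} + p_{NetOne}).
∂π/∂p_{LinkUp} = 416 − 6p_{LinkUp} + p_{NetOne} = 0 ⇒ p_{LinkUp} = 208/3 + (1/6)p_{NetOne}.
By symmetry p_{NetOne} = p_{LinkUp}; substituting into the reaction function, (5/6)p_{LinkUp} = 208/3 and p_{LinkUp} = 83.2.
q_{LinkUp} = 293 − 3·83.2 + 83.2 = 126.6.
Profit = (83.2 − 41)·126.6 = 5342.52.

5342.52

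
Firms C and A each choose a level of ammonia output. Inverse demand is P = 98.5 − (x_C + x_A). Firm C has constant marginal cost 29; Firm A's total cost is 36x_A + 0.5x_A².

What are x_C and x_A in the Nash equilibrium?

Firm C's profit: π = x_C(98.5 − (x_C + x_A)) − 29x_C.
∂π/∂x_C = 69.5 − 2x_C − x_A = 0, so x_C = 34.75 − 0.5x_A.
For A: ∂π/∂x_A = 62.5 − 3x_A − x_C = 0 ⇒ x_A = 125/6 − (1/3)x_C.
Solving the two reaction functions simultaneously: (1 − (−0.5)(−1/3))x_C = 34.75 − 0.5·(125/6), so (5/6)x_C = 73/3 and x_C = 29.2.
Then x_A = 125/6 − (1/3)·29.2 = 11.1.

29.2, 11.1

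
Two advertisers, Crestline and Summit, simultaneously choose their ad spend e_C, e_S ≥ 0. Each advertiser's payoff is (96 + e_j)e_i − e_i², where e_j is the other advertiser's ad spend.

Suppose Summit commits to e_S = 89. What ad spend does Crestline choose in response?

Crestline's payoff is (96 + e_S)e_C − e_C².
∂π/∂e_C = 96 + e_S − 2e_C = 0, so e_C = 48 + 0.5e_S.
At e_S = 89: e_C = 48 + 0.5·89 = 92.5.

92.5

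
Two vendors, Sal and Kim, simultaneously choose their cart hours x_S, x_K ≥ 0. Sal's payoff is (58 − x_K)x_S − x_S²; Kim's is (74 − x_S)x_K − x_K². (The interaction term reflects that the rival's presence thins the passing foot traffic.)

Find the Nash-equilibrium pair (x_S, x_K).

Expanding Sal's payoff: 58x_S − x_Kx_S − x_S².
∂π/∂x_S = 58 − x_K − 2x_S = 0, so x_S = 29 − 0.5x_K.
Likewise for Kim: x_K = 37 − 0.5x_S.
Plugging x_K into Sal's best response: x_S = 29 − 0.5(37 − 0.5x_S) ⇒ 0.75x_S = 10.5, so x_S = 14.
Then x_K = 37 − 0.5·14 = 30.

14, 30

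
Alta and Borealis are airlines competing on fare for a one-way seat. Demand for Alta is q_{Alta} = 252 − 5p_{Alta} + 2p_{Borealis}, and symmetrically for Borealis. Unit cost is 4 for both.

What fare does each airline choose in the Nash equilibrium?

34

Alta's profit: π = (p_{Alta} − 4)(252 − 5p_{Alta} + 2p_{Borealis}).
∂π/∂p_{Alta} = 272 − 10p_{Alta} + 2p_{Borealis} = 0 ⇒ p_{Alta} = 27.2 + 0.2p_{Borealis}.
Setting p_{Alta} = p_{Borealis} in the reaction function: p_{Alta} = 27.2 + 0.2p_{Alta}, so p_{Alta} = 27.2 / 0.8 = 34.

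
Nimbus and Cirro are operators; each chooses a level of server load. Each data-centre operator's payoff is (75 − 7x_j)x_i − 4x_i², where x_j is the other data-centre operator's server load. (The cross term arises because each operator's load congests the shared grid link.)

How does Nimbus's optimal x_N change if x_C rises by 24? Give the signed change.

Nimbus's payoff is (75 − 7x_C)x_N − 4x_N².
∂π/∂x_N = 75 − 7x_C − 8x_N = 0, so x_N = 9.375 − 0.875x_C.
The reaction-function slope is −0.875, so a 24-unit rise in x_C moves x_N by −0.875 × 24 = −21. Nimbus's best response falls — the actions are strategic substitutes.

-21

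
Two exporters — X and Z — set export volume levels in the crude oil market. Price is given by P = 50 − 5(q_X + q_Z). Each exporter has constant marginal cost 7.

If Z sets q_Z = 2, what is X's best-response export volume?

Exporter X's profit: π = q_X(50 − 5(q_X + q_Z)) − 7q_X.
∂π/∂q_X = 43 − 10q_X − 5q_Z = 0, so q_X = 4.3 − 0.5q_Z.
At q_Z = 2: q_X = 4.3 − 0.5·2 = 3.3.

3.3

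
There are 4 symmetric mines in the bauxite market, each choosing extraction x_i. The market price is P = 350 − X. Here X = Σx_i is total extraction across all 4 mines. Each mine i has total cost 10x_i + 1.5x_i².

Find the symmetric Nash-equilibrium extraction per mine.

42.5

A representative mine's profit is π_i = x_i(350 − X) − 10x_i − 1.5x_i², with X = x_i + Σ_{j≠i} x_j.
First-order condition: 340 − 5x_i − Σ_{j≠i} x_j = 0.
In a symmetric equilibrium every mine chooses the same x, so Σ_{j≠i} x_j = 3x. The condition becomes 340 − 8x = 0, giving x = 340/8 = 42.5.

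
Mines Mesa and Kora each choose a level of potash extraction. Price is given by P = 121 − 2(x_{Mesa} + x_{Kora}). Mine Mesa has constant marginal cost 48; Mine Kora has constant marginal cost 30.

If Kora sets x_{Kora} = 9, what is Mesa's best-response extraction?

Mine Mesa's profit: π = x_{Mesa}(121 − 2(x_{Mesa} + x_{Kora})) − 48x_{Mesa}.
∂π/∂x_{Mesa} = 73 − 4x_{Mesa} − 2x_{Kora} = 0, so x_{Mesa} = 18.25 − 0.5x_{Kora}.
At x_{Kora} = 9: x_{Mesa} = 18.25 − 0.5·9 = 13.75.

13.75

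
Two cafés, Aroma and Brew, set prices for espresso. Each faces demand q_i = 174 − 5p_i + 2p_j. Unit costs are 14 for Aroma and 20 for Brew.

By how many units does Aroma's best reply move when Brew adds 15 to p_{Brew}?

Aroma's profit: π = (p_{Aroma} − 14)(174 − 5p_{Aroma} + 2p_{Brew}).
∂π/∂p_{Aroma} = 244 − 10p_{Aroma} + 2p_{Brew} = 0 ⇒ p_{Aroma} = 24.4 + 0.2p_{Brew}.
The reaction-function slope is 0.2, so a 15-unit rise in p_{Brew} moves p_{Aroma} by 0.2 × 15 = 3. Aroma's best response rises — the actions are strategic complements.

3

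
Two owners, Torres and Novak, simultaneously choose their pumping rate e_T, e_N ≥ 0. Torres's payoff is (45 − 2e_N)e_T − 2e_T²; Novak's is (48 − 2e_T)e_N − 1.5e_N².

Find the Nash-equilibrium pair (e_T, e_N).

4.875, 12.75

Expanding Torres's payoff: 45e_T − 2e_Ne_T − 2e_T².
∂π/∂e_T = 45 − 2e_N − 4e_T = 0, so e_T = 11.25 − 0.5e_N.
Likewise for Novak: e_N = 16 − (2/3)e_T.
Substituting the second reaction function into the first: e_T = 11.25 − 0.5(16 − (2/3)e_T), which gives (2/3)e_T = 3.25 ⇒ e_T = 4.875.
Then e_N = 16 − (2/3)·4.875 = 12.75.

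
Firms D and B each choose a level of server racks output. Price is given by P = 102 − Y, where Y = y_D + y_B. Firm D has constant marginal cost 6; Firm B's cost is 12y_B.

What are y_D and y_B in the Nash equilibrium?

34, 28

Firm D's profit: π = y_D(102 − (y_D + y_B)) − 6y_D.
∂π/∂y_D = 96 − 2y_D − y_B = 0, so y_D = 48 − 0.5y_B.
By the same steps for B: y_B = 45 − 0.5y_D.
Solving the two reaction functions simultaneously: (1 − (−0.5)(−0.5))y_D = 48 − 0.5·45, so 0.75y_D = 25.5 and y_D = 34.
Then y_B = 45 − 0.5·34 = 28.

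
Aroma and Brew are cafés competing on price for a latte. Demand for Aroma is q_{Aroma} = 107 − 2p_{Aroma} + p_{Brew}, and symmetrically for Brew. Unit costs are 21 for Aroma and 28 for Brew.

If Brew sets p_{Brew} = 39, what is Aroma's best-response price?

Aroma's profit: π = (p_{Aroma} − 21)(107 − 2p_{Aroma} + p_{Brew}).
∂π/∂p_{Aroma} = 149 − 4p_{Aroma} + p_{Brew} = 0 ⇒ p_{Aroma} = 37.25 + 0.25p_{Brew}.
At p_{Brew} = 39: p_{Aroma} = 37.25 + 0.25·39 = 47.

47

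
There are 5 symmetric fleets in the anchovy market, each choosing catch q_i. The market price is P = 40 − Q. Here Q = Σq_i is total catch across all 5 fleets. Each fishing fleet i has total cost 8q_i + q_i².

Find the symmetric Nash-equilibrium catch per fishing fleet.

A representative fishing fleet's profit is π_i = q_i(40 − Q) − 8q_i − q_i², with Q = q_i + Σ_{j≠i} q_j.
First-order condition: 32 − 4q_i − Σ_{j≠i} q_j = 0.
With identical fishing fleets, set every q_j = q: then 32 − 4q − 4q = 0, i.e. q = 32/8 = 4.

4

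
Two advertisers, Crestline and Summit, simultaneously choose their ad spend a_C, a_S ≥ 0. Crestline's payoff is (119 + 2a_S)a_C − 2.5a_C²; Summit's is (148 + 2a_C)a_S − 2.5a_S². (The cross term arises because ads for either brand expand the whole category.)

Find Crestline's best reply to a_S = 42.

Expanding Crestline's payoff: 119a_C + 2a_Sa_C − 2.5a_C².
∂π/∂a_C = 119 + 2a_S − 5a_C = 0, so a_C = 23.8 + 0.4a_S.
At a_S = 42: a_C = 23.8 + 0.4·42 = 40.6.

40.6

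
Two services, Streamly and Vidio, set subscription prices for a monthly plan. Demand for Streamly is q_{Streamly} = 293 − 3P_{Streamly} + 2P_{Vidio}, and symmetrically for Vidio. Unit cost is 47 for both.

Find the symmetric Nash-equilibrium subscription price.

108.5

Streamly's profit: π = (P_{Streamly} − 47)(293 − 3P_{Streamly} + 2P_{Vidio}).
∂π/∂P_{Streamly} = 434 − 6P_{Streamly} + 2P_{Vidio} = 0 ⇒ P_{Streamly} = 217/3 + (1/3)P_{Vidio}.
Setting P_{Streamly} = P_{Vidio} in the reaction function: P_{Streamly} = 217/3 + (1/3)P_{Streamly}, so P_{Streamly} = (217/3) / (2/3) = 108.5.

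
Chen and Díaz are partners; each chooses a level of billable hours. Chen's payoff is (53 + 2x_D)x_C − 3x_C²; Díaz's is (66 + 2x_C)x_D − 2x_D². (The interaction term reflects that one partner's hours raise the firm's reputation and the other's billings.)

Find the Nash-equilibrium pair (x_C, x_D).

17.2, 25.1

Expanding Chen's payoff: 53x_C + 2x_Dx_C − 3x_C².
∂π/∂x_C = 53 + 2x_D − 6x_C = 0, so x_C = 53/6 + (1/3)x_D.
Likewise for Díaz: x_D = 16.5 + 0.5x_C.
Substituting the second reaction function into the first: x_C = 53/6 + (1/3)(16.5 + 0.5x_C), which gives (5/6)x_C = 43/3 ⇒ x_C = 17.2.
Then x_D = 16.5 + 0.5·17.2 = 25.1.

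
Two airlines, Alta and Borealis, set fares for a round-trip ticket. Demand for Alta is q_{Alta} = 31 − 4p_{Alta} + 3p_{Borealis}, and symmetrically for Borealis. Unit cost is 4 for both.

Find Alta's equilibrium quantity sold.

21.6

Alta's profit: π = (p_{Alta} − 4)(31 − 4p_{Alta} + 3p_{Borealis}).
∂π/∂p_{Alta} = 47 − 8p_{Alta} + 3p_{Borealis} = 0 ⇒ p_{Alta} = 5.875 + 0.375p_{Borealis}.
The game is symmetric, so in equilibrium p_{Borealis} = p_{Alta}: the reaction function gives 0.625p_{Alta} = 5.875, hence p_{Alta} = 9.4.
q_{Alta} = 31 − 4·9.4 + 3·9.4 = 21.6.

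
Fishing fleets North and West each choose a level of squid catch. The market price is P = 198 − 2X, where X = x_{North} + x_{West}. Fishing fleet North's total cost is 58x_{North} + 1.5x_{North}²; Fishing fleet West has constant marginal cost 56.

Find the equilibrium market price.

Fishing fleet North's profit: π = x_{North}(198 − 2(x_{North} + x_{West})) − 58x_{North} − 1.5x_{North}².
∂π/∂x_{North} = 140 − 7x_{North} − 2x_{West} = 0, so x_{North} = 20 − (2/7)x_{West}.
For West: ∂π/∂x_{West} = 142 − 4x_{West} − 2x_{North} = 0 ⇒ x_{West} = 35.5 − 0.5x_{North}.
Substituting the second reaction function into the first: x_{North} = 20 − (2/7)(35.5 − 0.5x_{North}), which gives (6/7)x_{North} = 69/7 ⇒ x_{North} = 11.5.
Then x_{West} = 35.5 − 0.5·11.5 = 29.75.
Equilibrium price: P = 198 − 2·41.25 = 115.5.

115.5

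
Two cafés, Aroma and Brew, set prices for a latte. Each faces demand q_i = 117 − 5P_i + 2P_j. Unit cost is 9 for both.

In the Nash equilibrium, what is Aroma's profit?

632.8125

Aroma's profit: π = (P_{Aroma} − 9)(117 − 5P_{Aroma} + 2P_{Brew}).
∂π/∂P_{Aroma} = 162 − 10P_{Aroma} + 2P_{Brew} = 0 ⇒ P_{Aroma} = 16.2 + 0.2P_{Brew}.
The game is symmetric, so in equilibrium P_{Brew} = P_{Aroma}: the reaction function gives 0.8P_{Aroma} = 16.2, hence P_{Aroma} = 20.25.
q_{Aroma} = 117 − 5·20.25 + 2·20.25 = 56.25.
Profit = (20.25 − 9)·56.25 = 632.8125.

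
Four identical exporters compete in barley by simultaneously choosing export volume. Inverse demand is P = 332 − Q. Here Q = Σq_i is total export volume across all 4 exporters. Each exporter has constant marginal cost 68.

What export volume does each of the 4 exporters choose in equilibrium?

52.8

A representative exporter's profit is π_i = q_i(332 − Q) − 68q_i, with Q = q_i + Σ_{j≠i} q_j.
First-order condition: 264 − 2q_i − Σ_{j≠i} q_j = 0.
With identical exporters, set every q_j = q: then 264 − 2q − 3q = 0, i.e. q = 264/5 = 52.8.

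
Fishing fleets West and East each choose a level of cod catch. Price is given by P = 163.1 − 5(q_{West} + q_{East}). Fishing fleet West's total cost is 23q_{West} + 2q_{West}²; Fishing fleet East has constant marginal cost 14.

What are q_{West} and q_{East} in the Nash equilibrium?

5.7, 12.06

Fishing fleet West's profit: π = q_{West}(163.1 − 5(q_{West} + q_{East})) − 23q_{West} − 2q_{West}².
∂π/∂q_{West} = 140.1 − 14q_{West} − 5q_{East} = 0, so q_{West} = 1401/140 − (5/14)q_{East}.
For East: ∂π/∂q_{East} = 149.1 − 10q_{East} − 5q_{West} = 0 ⇒ q_{East} = 14.91 − 0.5q_{West}.
Solving the two reaction functions simultaneously: (1 − (−5/14)(−0.5))q_{West} = 1401/140 − (5/14)·14.91, so (23/28)q_{West} = 1311/280 and q_{West} = 5.7.
Then q_{East} = 14.91 − 0.5·5.7 = 12.06.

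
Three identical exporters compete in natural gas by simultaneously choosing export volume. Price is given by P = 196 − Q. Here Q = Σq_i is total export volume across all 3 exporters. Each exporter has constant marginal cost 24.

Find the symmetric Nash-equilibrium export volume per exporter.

A representative exporter's profit is π_i = q_i(196 − Q) − 24q_i, with Q = q_i + Σ_{j≠i} q_j.
First-order condition: 172 − 2q_i − Σ_{j≠i} q_j = 0.
In a symmetric equilibrium every exporter chooses the same q, so Σ_{j≠i} q_j = 2q. The condition becomes 172 − 4q = 0, giving q = 172/4 = 43.

43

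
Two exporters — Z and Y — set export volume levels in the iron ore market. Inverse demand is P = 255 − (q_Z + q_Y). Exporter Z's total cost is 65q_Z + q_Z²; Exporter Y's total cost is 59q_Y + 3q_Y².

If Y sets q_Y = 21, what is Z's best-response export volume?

Exporter Z's profit: π = q_Z(255 − (q_Z + q_Y)) − 65q_Z − q_Z².
∂π/∂q_Z = 190 − 4q_Z − q_Y = 0, so q_Z = 47.5 − 0.25q_Y.
At q_Y = 21: q_Z = 47.5 − 0.25·21 = 42.25.

42.25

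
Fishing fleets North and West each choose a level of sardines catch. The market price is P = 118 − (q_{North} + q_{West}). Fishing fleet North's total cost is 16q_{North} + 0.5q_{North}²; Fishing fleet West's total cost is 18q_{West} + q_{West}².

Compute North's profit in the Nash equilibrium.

1176

Fishing fleet North's profit: π = q_{North}(118 − (q_{North} + q_{West})) − 16q_{North} − 0.5q_{North}².
∂π/∂q_{North} = 102 − 3q_{North} − q_{West} = 0, so q_{North} = 34 − (1/3)q_{West}.
For West: ∂π/∂q_{West} = 100 − 4q_{West} − q_{North} = 0 ⇒ q_{West} = 25 − 0.25q_{North}.
Solving the two reaction functions simultaneously: (1 − (−1/3)(−0.25))q_{North} = 34 − (1/3)·25, so (11/12)q_{North} = 77/3 and q_{North} = 28.
Then q_{West} = 25 − 0.25·28 = 18.
Price P = 118 − 46 = 72.
North's profit: (72 − 16)·28 − 0.5(28)² = 1176.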